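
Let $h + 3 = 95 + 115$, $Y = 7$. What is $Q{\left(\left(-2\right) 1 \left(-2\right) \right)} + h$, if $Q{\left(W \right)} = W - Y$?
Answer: $204$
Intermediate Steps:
$Q{\left(W \right)} = -7 + W$ ($Q{\left(W \right)} = W - 7 = -7 + W$)
$h = 207$ ($h = -3 + \left(95 + 115\right) = -3 + 210 = 207$)
$Q{\left(\left(-2\right) 1 \left(-2\right) \right)} + h = \left(-7 + \left(-2\right) 1 \left(-2\right)\right) + 207 = \left(-7 - -4\right) + 207 = \left(-7 + 4\right) + 207 = -3 + 207 = 204$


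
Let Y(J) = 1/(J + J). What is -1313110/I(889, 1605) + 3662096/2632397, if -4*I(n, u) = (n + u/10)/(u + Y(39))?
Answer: 1730954575011888536/215490650817 ≈ 8.0326e+6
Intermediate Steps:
Y(J) = 1/(2*J)
I(n, u) = -(n + u/10)/(4*(1/78 + u)) (I(n, u) = -(n + u/10)/(4*(u + (½)/39)) = -(n + u*(⅒))/(4*(u + (½)*(1/39))) = -(n + u/10)/(4*(u + 1/78)) = -(n + u/10)/(4*(1/78 + u)))
-1313110/I(889, 1605) + 3662096/2632397 = -1313110*20*(1 + 78*1605)/(39*(-1*1605 - 10*889)) + 3662096/2632397 = -1313110*20*(1 + 125190)/(39*(-1605 - 8890)) + 3662096*(1/2632397) = -1313110/((39/20)*(-10495)/125191) + 3662096/2632397 = -1313110/((39/20)*(1/125191)*(-10495)) + 3662096/2632397 = -1313110/(-81861/500764) + 3662096/2632397 = -1313110*(-500764/81861) + 3662096/2632397 = 657558216040/81861 + 3662096/2632397 = 1730954575011888536/215490650817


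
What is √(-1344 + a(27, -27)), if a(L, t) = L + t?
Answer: 8*I*√21 ≈ 36.661*I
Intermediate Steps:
√(-1344 + a(27, -27)) = √(-1344 + (27 - 27)) = √(-1344 + 0) = √(-1344) = 8*I*√21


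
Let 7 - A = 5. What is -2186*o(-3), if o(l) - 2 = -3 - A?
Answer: 6558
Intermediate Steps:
A = 2 (A = 7 - 1*5 = 7 - 5 = 2)
o(l) = -3 (o(l) = 2 + (-3 - 1*2) = 2 + (-3 - 2) = 2 - 5 = -3)
-2186*o(-3) = -2186*(-3) = 6558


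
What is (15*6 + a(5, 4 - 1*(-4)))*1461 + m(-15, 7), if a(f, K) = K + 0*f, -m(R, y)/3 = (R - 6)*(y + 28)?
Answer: 145383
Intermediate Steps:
m(R, y) = -3*(-6 + R)*(28 + y) (m(R, y) = -3*(R - 6)*(y + 28) = -3*(-6 + R)*(28 + y))
a(f, K) = K (a(f, K) = K + 0 = K)
(15*6 + a(5, 4 - 1*(-4)))*1461 + m(-15, 7) = (15*6 + (4 - 1*(-4)))*1461 + (504 - 84*(-15) + 18*7 - 3*(-15)*7) = (90 + (4 + 4))*1461 + (504 + 1260 + 126 + 315) = (90 + 8)*1461 + 2205 = 98*1461 + 2205 = 143178 + 2205 = 145383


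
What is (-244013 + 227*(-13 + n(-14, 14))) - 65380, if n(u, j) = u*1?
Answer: -315522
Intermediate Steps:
n(u, j) = u
(-244013 + 227*(-13 + n(-14, 14))) - 65380 = (-244013 + 227*(-13 - 14)) - 65380 = (-244013 + 227*(-27)) - 65380 = (-244013 - 6129) - 65380 = -250142 - 65380 = -315522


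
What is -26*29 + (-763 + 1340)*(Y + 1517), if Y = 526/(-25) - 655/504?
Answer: 10856979617/12600 ≈ 8.6167e+5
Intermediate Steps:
Y = -281479/12600 (Y = 526*(-1/25) - 655*1/504 = -526/25 - 655/504 = -281479/12600 ≈ -22.340)
-26*29 + (-763 + 1340)*(Y + 1517) = -26*29 + (-763 + 1340)*(-281479/12600 + 1517) = -754 + 577*(18832721/12600) = -754 + 10866480017/12600 = 10856979617/12600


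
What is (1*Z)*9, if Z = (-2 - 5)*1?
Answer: -63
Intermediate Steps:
Z = -7 (Z = -7*1 = -7)
(1*Z)*9 = (1*(-7))*9 = -7*9 = -63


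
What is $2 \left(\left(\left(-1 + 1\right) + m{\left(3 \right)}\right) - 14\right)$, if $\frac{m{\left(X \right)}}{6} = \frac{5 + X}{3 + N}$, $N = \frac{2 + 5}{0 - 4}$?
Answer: $\frac{244}{5} \approx 48.8$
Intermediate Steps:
$N = - \frac{7}{4}$ ($N = \frac{7}{-4} = 7 \left(- \frac{1}{4}\right) = - \frac{7}{4} \approx -1.75$)
$m{\left(X \right)} = 24 + \frac{24 X}{5}$ ($m{\left(X \right)} = 6 \frac{5 + X}{3 - \frac{7}{4}} = 6 \frac{5 + X}{\frac{5}{4}} = 6 \left(5 + X\right) \frac{4}{5} = 6 \left(4 + \frac{4 X}{5}\right) = 24 + \frac{24 X}{5}$)
$2 \left(\left(\left(-1 + 1\right) + m{\left(3 \right)}\right) - 14\right) = 2 \left(\left(\left(-1 + 1\right) + \left(24 + \frac{24}{5} \cdot 3\right)\right) - 14\right) = 2 \left(\left(0 + \left(24 + \frac{72}{5}\right)\right) - 14\right) = 2 \left(\left(0 + \frac{192}{5}\right) - 14\right) = 2 \left(\frac{192}{5} - 14\right) = 2 \cdot \frac{122}{5} = \frac{244}{5}$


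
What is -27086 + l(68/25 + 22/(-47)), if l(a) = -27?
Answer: -27113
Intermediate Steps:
-27086 + l(68/25 + 22/(-47)) = -27086 - 27 = -27113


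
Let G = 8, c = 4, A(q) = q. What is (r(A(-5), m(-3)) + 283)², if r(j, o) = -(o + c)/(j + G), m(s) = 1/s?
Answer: 6431296/81 ≈ 79399.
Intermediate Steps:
r(j, o) = -(4 + o)/(8 + j) (r(j, o) = -(o + 4)/(j + 8) = -(4 + o)/(8 + j))
(r(A(-5), m(-3)) + 283)² = ((-4 - 1/(-3))/(8 - 5) + 283)² = ((-4 - 1*(-⅓))/3 + 283)² = ((-4 + ⅓)/3 + 283)² = ((⅓)*(-11/3) + 283)² = (-11/9 + 283)² = (2536/9)² = 6431296/81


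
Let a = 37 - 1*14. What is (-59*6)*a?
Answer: -8142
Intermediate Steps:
a = 23 (a = 37 - 14 = 23)
(-59*6)*a = -59*6*23 = -354*23 = -8142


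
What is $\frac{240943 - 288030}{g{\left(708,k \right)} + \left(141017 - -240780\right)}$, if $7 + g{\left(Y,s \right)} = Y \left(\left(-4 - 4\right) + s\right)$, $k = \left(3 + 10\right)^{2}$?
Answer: $- \frac{47087}{495778} \approx -0.094976$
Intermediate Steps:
$k = 169$ ($k = 13^{2} = 169$)
$g{\left(Y,s \right)} = -7 + Y \left(-8 + s\right)$ ($g{\left(Y,s \right)} = -7 + Y \left(\left(-4 - 4\right) + s\right) = -7 + Y \left(-8 + s\right)$)
$\frac{240943 - 288030}{g{\left(708,k \right)} + \left(141017 - -240780\right)} = \frac{240943 - 288030}{\left(-7 - 5664 + 708 \cdot 169\right) + \left(141017 - -240780\right)} = - \frac{47087}{\left(-7 - 5664 + 119652\right) + \left(141017 + 240780\right)} = - \frac{47087}{113981 + 381797} = - \frac{47087}{495778}$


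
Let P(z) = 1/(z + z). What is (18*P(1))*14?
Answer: 126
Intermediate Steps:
P(z) = 1/(2*z)
(18*P(1))*14 = (18*((½)/1))*14 = (18*((½)*1))*14 = (18*(½))*14 = 9*14 = 126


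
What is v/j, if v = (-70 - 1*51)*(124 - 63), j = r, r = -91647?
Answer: 7381/91647 ≈ 0.080537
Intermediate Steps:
j = -91647
v = -7381 (v = (-70 - 51)*61 = -121*61 = -7381)
v/j = -7381/(-91647) = -7381*(-1/91647) = 7381/91647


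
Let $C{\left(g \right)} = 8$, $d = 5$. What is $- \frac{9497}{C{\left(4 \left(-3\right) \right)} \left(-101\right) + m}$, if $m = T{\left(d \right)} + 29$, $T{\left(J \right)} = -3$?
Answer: $\frac{9497}{782} \approx 12.145$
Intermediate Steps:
$m = 26$ ($m = -3 + 29 = 26$)
$- \frac{9497}{C{\left(4 \left(-3\right) \right)} \left(-101\right) + m} = - \frac{9497}{8 \left(-101\right) + 26} = - \frac{9497}{-808 + 26} = - \frac{9497}{-782} = \left(-9497\right) \left(- \frac{1}{782}\right) = \frac{9497}{782}$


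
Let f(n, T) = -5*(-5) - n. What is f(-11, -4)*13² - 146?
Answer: 5938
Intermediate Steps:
f(n, T) = 25 - n
f(-11, -4)*13² - 146 = (25 - 1*(-11))*13² - 146 = (25 + 11)*169 - 146 = 36*169 - 146 = 6084 - 146 = 5938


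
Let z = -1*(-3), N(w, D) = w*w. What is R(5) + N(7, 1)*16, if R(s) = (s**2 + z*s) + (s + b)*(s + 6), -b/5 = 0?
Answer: 879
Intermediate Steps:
b = 0 (b = -5*0 = 0)
N(w, D) = w**2
z = 3
R(s) = s**2 + 3*s + s*(6 + s) (R(s) = (s**2 + 3*s) + (s + 0)*(s + 6) = (s**2 + 3*s) + s*(6 + s) = s**2 + 3*s + s*(6 + s))
R(5) + N(7, 1)*16 = 5*(9 + 2*5) + 7**2*16 = 5*(9 + 10) + 49*16 = 5*19 + 784 = 95 + 784 = 879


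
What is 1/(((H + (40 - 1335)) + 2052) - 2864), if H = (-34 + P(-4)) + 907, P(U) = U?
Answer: -1/1238 ≈ -0.00080775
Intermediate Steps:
H = 869 (H = (-34 - 4) + 907 = -38 + 907 = 869)
1/(((H + (40 - 1335)) + 2052) - 2864) = 1/(((869 + (40 - 1335)) + 2052) - 2864) = 1/(((869 - 1295) + 2052) - 2864) = 1/((-426 + 2052) - 2864) = 1/(1626 - 2864) = 1/(-1238) = -1/1238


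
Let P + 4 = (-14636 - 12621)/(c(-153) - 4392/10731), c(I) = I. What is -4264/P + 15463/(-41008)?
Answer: -97426189736507/3908198095472 ≈ -24.929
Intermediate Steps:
P = 95303309/548745 (P = -4 + (-14636 - 12621)/(-153 - 4392/10731) = -4 - 27257/(-153 - 4392*1/10731) = -4 - 27257/(-153 - 1464/3577) = -4 - 27257/(-548745/3577) = -4 - 27257*(-3577/548745) = -4 + 97498289/548745 = 95303309/548745 ≈ 173.68)
-4264/P + 15463/(-41008) = -4264/95303309/548745 + 15463/(-41008) = -4264*548745/95303309 + 15463*(-1/41008) = -2339848680/95303309 - 15463/41008 = -97426189736507/3908198095472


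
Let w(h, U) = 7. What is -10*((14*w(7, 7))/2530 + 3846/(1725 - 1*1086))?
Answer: -3264334/53889 ≈ -60.575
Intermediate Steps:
-10*((14*w(7, 7))/2530 + 3846/(1725 - 1*1086)) = -10*((14*7)/2530 + 3846/(1725 - 1*1086)) = -10*(98*(1/2530) + 3846/(1725 - 1086)) = -10*(49/1265 + 3846/639) = -10*(49/1265 + 3846*(1/639)) = -10*(49/1265 + 1282/213) = -10*1632167/269445 = -3264334/53889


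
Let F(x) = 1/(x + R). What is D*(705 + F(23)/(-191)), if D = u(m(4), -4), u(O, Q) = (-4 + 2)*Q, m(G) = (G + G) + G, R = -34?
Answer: 11849648/2101 ≈ 5640.0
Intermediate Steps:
m(G) = 3*G (m(G) = 2*G + G = 3*G)
u(O, Q) = -2*Q
F(x) = 1/(-34 + x) (F(x) = 1/(x - 34) = 1/(-34 + x))
D = 8 (D = -2*(-4) = 8)
D*(705 + F(23)/(-191)) = 8*(705 + 1/((-34 + 23)*(-191))) = 8*(705 - 1/191/(-11)) = 8*(705 - 1/11*(-1/191)) = 8*(705 + 1/2101) = 8*(1481206/2101) = 11849648/2101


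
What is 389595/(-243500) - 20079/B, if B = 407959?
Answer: -32765604621/19867603300 ≈ -1.6492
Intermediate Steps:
389595/(-243500) - 20079/B = 389595/(-243500) - 20079/407959 = 389595*(-1/243500) - 20079*1/407959 = -77919/48700 - 20079/407959 = -32765604621/19867603300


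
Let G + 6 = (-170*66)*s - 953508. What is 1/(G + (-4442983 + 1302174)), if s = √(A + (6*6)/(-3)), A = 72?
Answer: -4094323/16755927524329 + 22440*√15/16755927524329 ≈ -2.3916e-7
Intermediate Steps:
s = 2*√15 (s = √(72 + (6*6)/(-3)) = √(72 + 36*(-⅓)) = √(72 - 12) = √60 = 2*√15 ≈ 7.7460)
G = -953514 - 22440*√15 (G = -6 + ((-170*66)*(2*√15) - 953508) = -6 + (-22440*√15 - 953508) = -6 + (-953508 - 22440*√15) = -953514 - 22440*√15 ≈ -1.0404e+6)
1/(G + (-4442983 + 1302174)) = 1/((-953514 - 22440*√15) + (-4442983 + 1302174)) = 1/((-953514 - 22440*√15) - 3140809) = 1/(-4094323 - 22440*√15)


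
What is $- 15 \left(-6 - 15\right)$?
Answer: $315$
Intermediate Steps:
$- 15 \left(-6 - 15\right) = \left(-15\right) \left(-21\right) = 315$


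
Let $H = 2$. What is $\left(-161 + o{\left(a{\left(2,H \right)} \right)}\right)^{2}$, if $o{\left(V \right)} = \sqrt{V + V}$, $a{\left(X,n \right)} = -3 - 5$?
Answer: $25905 - 1288 i \approx 25905.0 - 1288.0 i$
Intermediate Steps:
$a{\left(X,n \right)} = -8$ ($a{\left(X,n \right)} = -3 - 5 = -8$)
$o{\left(V \right)} = \sqrt{2} \sqrt{V}$ ($o{\left(V \right)} = \sqrt{2 V} = \sqrt{2} \sqrt{V}$)
$\left(-161 + o{\left(a{\left(2,H \right)} \right)}\right)^{2} = \left(-161 + \sqrt{2} \sqrt{-8}\right)^{2} = \left(-161 + \sqrt{2} \cdot 2 i \sqrt{2}\right)^{2} = \left(-161 + 4 i\right)^{2}$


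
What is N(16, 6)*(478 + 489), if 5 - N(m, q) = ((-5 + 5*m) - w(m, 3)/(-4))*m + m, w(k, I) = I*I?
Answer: -1205849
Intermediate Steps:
w(k, I) = I**2
N(m, q) = 5 - m - m*(-11/4 + 5*m) (N(m, q) = 5 - (((-5 + 5*m) - 3**2/(-4))*m + m) = 5 - (((-5 + 5*m) - 9*(-1)/4)*m + m) = 5 - (((-5 + 5*m) - 1*(-9/4))*m + m) = 5 - (((-5 + 5*m) + 9/4)*m + m) = 5 - ((-11/4 + 5*m)*m + m) = 5 - (m*(-11/4 + 5*m) + m) = 5 - (m + m*(-11/4 + 5*m)) = 5 + (-m - m*(-11/4 + 5*m)) = 5 - m - m*(-11/4 + 5*m))
N(16, 6)*(478 + 489) = (5 - 5*16**2 + (7/4)*16)*(478 + 489) = (5 - 5*256 + 28)*967 = (5 - 1280 + 28)*967 = -1247*967 = -1205849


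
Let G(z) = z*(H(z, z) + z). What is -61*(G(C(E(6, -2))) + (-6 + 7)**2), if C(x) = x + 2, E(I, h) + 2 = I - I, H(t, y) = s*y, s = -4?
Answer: -61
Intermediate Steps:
H(t, y) = -4*y
E(I, h) = -2 (E(I, h) = -2 + (I - I) = -2 + 0 = -2)
C(x) = 2 + x
G(z) = -3*z**2 (G(z) = z*(-4*z + z) = z*(-3*z) = -3*z**2)
-61*(G(C(E(6, -2))) + (-6 + 7)**2) = -61*(-3*(2 - 2)**2 + (-6 + 7)**2) = -61*(-3*0**2 + 1**2) = -61*(-3*0 + 1) = -61*(0 + 1) = -61*1 = -61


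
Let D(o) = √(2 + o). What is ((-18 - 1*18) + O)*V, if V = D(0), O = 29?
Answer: -7*√2 ≈ -9.8995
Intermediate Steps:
V = √2 (V = √(2 + 0) = √2 ≈ 1.4142)
((-18 - 1*18) + O)*V = ((-18 - 1*18) + 29)*√2 = ((-18 - 18) + 29)*√2 = (-36 + 29)*√2 = -7*√2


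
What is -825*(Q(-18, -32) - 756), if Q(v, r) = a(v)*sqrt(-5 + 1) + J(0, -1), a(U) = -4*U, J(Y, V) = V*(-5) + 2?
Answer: 617925 - 118800*I ≈ 6.1793e+5 - 1.188e+5*I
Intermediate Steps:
J(Y, V) = 2 - 5*V (J(Y, V) = -5*V + 2 = 2 - 5*V)
Q(v, r) = 7 - 8*I*v (Q(v, r) = (-4*v)*sqrt(-5 + 1) + (2 - 5*(-1)) = (-4*v)*sqrt(-4) + (2 + 5) = (-4*v)*(2*I) + 7 = -8*I*v + 7 = 7 - 8*I*v)
-825*(Q(-18, -32) - 756) = -825*((7 - 8*I*(-18)) - 756) = -825*((7 + 144*I) - 756) = -825*(-749 + 144*I) = 617925 - 118800*I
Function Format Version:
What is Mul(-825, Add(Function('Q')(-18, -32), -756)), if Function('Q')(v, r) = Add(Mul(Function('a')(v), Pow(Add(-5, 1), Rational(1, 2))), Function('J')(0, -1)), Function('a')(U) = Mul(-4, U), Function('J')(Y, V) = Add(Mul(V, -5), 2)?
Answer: Add(617925, Mul(-118800, I)) ≈ Add(6.1793e+5, Mul(-1.1880e+5, I))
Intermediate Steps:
Function('J')(Y, V) = Add(2, Mul(-5, V)) (Function('J')(Y, V) = Add(Mul(-5, V), 2) = Add(2, Mul(-5, V)))
Function('Q')(v, r) = Add(7, Mul(-8, I, v)) (Function('Q')(v, r) = Add(Mul(Mul(-4, v), Pow(Add(-5, 1), Rational(1, 2))), Add(2, Mul(-5, -1))) = Add(Mul(Mul(-4, v), Pow(-4, Rational(1, 2))), Add(2, 5)) = Add(Mul(Mul(-4, v), Mul(2, I)), 7) = Add(Mul(-8, I, v), 7) = Add(7, Mul(-8, I, v)))
Mul(-825, Add(Function('Q')(-18, -32), -756)) = Mul(-825, Add(Add(7, Mul(-8, I, -18)), -756)) = Mul(-825, Add(Add(7, Mul(144, I)), -756)) = Mul(-825, Add(-749, Mul(144, I))) = Add(617925, Mul(-118800, I))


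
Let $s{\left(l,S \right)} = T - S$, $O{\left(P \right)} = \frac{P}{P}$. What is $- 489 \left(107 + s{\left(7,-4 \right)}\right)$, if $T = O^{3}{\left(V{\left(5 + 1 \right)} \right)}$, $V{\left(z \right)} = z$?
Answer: $-54768$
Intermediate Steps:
$O{\left(P \right)} = 1$
$T = 1$ ($T = 1^{3} = 1$)
$s{\left(l,S \right)} = 1 - S$
$- 489 \left(107 + s{\left(7,-4 \right)}\right) = - 489 \left(107 + \left(1 - -4\right)\right) = - 489 \left(107 + \left(1 + 4\right)\right) = - 489 \left(107 + 5\right) = \left(-489\right) 112 = -54768$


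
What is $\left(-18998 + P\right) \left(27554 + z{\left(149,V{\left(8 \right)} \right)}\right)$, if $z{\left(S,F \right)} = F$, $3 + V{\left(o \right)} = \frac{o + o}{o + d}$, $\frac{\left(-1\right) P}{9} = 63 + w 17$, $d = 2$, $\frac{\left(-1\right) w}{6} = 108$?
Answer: $\frac{10963041777}{5} \approx 2.1926 \cdot 10^{9}$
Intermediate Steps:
$w = -648$ ($w = \left(-6\right) 108 = -648$)
$P = 98577$ ($P = - 9 \left(63 - 11016\right) = \left(-9\right) \left(-10953\right) = 98577$)
$V{\left(o \right)} = -3 + \frac{2 o}{2 + o}$ ($V{\left(o \right)} = -3 + \frac{o + o}{o + 2} = -3 + \frac{2 o}{2 + o}$)
$\left(-18998 + P\right) \left(27554 + z{\left(149,V{\left(8 \right)} \right)}\right) = \left(-18998 + 98577\right) \left(27554 + \frac{-6 - 8}{2 + 8}\right) = 79579 \left(27554 + \frac{-6 - 8}{10}\right) = 79579 \left(27554 + \frac{1}{10} \left(-14\right)\right) = 79579 \left(27554 - \frac{7}{5}\right) = 79579 \cdot \frac{137763}{5} = \frac{10963041777}{5}$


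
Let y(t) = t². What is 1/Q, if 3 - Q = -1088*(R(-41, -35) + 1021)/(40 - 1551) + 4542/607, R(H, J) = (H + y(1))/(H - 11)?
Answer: -11923301/8825754331 ≈ -0.0013510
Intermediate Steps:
R(H, J) = (1 + H)/(-11 + H) (R(H, J) = (H + 1²)/(H - 11) = (H + 1)/(-11 + H) = (1 + H)/(-11 + H))
Q = -8825754331/11923301 (Q = 3 - (-1088*((1 - 41)/(-11 - 41) + 1021)/(40 - 1551) + 4542/607) = 3 - (-1088/((-1511/(-40/(-52) + 1021))) + 4542*(1/607)) = 3 - (-1088/((-1511/(-1/52*(-40) + 1021))) + 4542/607) = 3 - (-1088/((-1511/(10/13 + 1021))) + 4542/607) = 3 - (-1088/((-1511/13283/13)) + 4542/607) = 3 - (-1088/((-1511*13/13283)) + 4542/607) = 3 - (-1088/(-19643/13283) + 4542/607) = 3 - (-1088*(-13283/19643) + 4542/607) = 3 - (14451904/19643 + 4542/607) = 3 - 1*8861524234/11923301 = 3 - 8861524234/11923301 = -8825754331/11923301 ≈ -740.21)
1/Q = 1/(-8825754331/11923301) = -11923301/8825754331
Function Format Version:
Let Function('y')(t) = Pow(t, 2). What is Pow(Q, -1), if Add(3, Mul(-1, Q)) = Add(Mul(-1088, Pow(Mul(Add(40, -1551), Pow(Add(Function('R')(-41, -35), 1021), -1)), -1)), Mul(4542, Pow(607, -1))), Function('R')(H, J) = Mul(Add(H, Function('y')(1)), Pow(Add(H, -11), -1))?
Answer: Rational(-11923301, 8825754331) ≈ -0.0013510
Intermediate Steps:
Function('R')(H, J) = Mul(Pow(Add(-11, H), -1), Add(1, H)) (Function('R')(H, J) = Mul(Add(H, Pow(1, 2)), Pow(Add(H, -11), -1)) = Mul(Add(H, 1), Pow(Add(-11, H), -1)) = Mul(Add(1, H), Pow(Add(-11, H), -1)) = Mul(Pow(Add(-11, H), -1), Add(1, H)))
Q = Rational(-8825754331, 11923301) (Q = Add(3, Mul(-1, Add(Mul(-1088, Pow(Mul(Add(40, -1551), Pow(Add(Mul(Pow(Add(-11, -41), -1), Add(1, -41)), 1021), -1)), -1)), Mul(4542, Pow(607, -1))))) = Add(3, Mul(-1, Add(Mul(-1088, Pow(Mul(-1511, Pow(Add(Mul(Pow(-52, -1), -40), 1021), -1)), -1)), Mul(4542, Rational(1, 607))))) = Add(3, Mul(-1, Add(Mul(-1088, Pow(Mul(-1511, Pow(Add(Mul(Rational(-1, 52), -40), 1021), -1)), -1)), Rational(4542, 607)))) = Add(3, Mul(-1, Add(Mul(-1088, Pow(Mul(-1511, Pow(Add(Rational(10, 13), 1021), -1)), -1)), Rational(4542, 607)))) = Add(3, Mul(-1, Add(Mul(-1088, Pow(Mul(-1511, Pow(Rational(13283, 13), -1)), -1)), Rational(4542, 607)))) = Add(3, Mul(-1, Add(Mul(-1088, Pow(Mul(-1511, Rational(13, 13283)), -1)), Rational(4542, 607)))) = Add(3, Mul(-1, Add(Mul(-1088, Pow(Rational(-19643, 13283), -1)), Rational(4542, 607)))) = Add(3, Mul(-1, Add(Mul(-1088, Rational(-13283, 19643)), Rational(4542, 607)))) = Add(3, Mul(-1, Add(Rational(14451904, 19643), Rational(4542, 607)))) = Add(3, Mul(-1, Rational(8861524234, 11923301))) = Add(3, Rational(-8861524234, 11923301)) = Rational(-8825754331, 11923301) ≈ -740.21)
Pow(Q, -1) = Pow(Rational(-8825754331, 11923301), -1) = Rational(-11923301, 8825754331)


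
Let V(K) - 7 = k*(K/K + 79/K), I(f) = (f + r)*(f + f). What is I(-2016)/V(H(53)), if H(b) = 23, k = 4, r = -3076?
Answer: 472211712/569 ≈ 8.2990e+5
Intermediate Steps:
I(f) = 2*f*(-3076 + f) (I(f) = (f - 3076)*(f + f) = (-3076 + f)*(2*f) = 2*f*(-3076 + f))
V(K) = 11 + 316/K (V(K) = 7 + 4*(K/K + 79/K) = 7 + 4*(1 + 79/K) = 7 + (4 + 316/K) = 11 + 316/K)
I(-2016)/V(H(53)) = (2*(-2016)*(-3076 - 2016))/(11 + 316/23) = (2*(-2016)*(-5092))/(11 + 316*(1/23)) = 20530944/(11 + 316/23) = 20530944/(569/23) = 20530944*(23/569) = 472211712/569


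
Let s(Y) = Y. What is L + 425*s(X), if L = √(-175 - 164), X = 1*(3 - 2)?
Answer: 425 + I*√339 ≈ 425.0 + 18.412*I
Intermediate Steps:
X = 1 (X = 1*1 = 1)
L = I*√339 (L = √(-339) = I*√339 ≈ 18.412*I)
L + 425*s(X) = I*√339 + 425*1 = I*√339 + 425 = 425 + I*√339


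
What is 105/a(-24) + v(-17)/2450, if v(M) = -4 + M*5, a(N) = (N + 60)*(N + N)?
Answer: -68507/705600 ≈ -0.097090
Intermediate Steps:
a(N) = 2*N*(60 + N) (a(N) = (60 + N)*(2*N) = 2*N*(60 + N))
v(M) = -4 + 5*M
105/a(-24) + v(-17)/2450 = 105/((2*(-24)*(60 - 24))) + (-4 + 5*(-17))/2450 = 105/((2*(-24)*36)) + (-4 - 85)*(1/2450) = 105/(-1728) - 89*1/2450 = 105*(-1/1728) - 89/2450 = -35/576 - 89/2450 = -68507/705600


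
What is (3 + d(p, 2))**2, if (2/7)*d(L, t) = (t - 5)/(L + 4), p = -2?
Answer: 81/16 ≈ 5.0625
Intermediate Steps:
d(L, t) = 7*(-5 + t)/(2*(4 + L)) (d(L, t) = 7*((t - 5)/(L + 4))/2 = 7*((-5 + t)/(4 + L))/2 = 7*(-5 + t)/(2*(4 + L)))
(3 + d(p, 2))**2 = (3 + 7*(-5 + 2)/(2*(4 - 2)))**2 = (3 + (7/2)*(-3)/2)**2 = (3 + (7/2)*(1/2)*(-3))**2 = (3 - 21/4)**2 = (-9/4)**2 = 81/16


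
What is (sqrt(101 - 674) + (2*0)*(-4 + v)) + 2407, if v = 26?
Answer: 2407 + I*sqrt(573) ≈ 2407.0 + 23.937*I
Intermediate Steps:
(sqrt(101 - 674) + (2*0)*(-4 + v)) + 2407 = (sqrt(101 - 674) + (2*0)*(-4 + 26)) + 2407 = (sqrt(-573) + 0*22) + 2407 = (I*sqrt(573) + 0) + 2407 = I*sqrt(573) + 2407 = 2407 + I*sqrt(573)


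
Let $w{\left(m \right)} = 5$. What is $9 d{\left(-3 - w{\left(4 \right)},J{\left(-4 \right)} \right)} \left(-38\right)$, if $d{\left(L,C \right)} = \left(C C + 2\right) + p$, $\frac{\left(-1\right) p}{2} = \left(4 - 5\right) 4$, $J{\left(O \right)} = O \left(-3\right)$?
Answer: $-52668$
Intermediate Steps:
$J{\left(O \right)} = - 3 O$
$p = 8$ ($p = - 2 \left(4 - 5\right) 4 = - 2 \left(\left(-1\right) 4\right) = \left(-2\right) \left(-4\right) = 8$)
$d{\left(L,C \right)} = 10 + C^{2}$ ($d{\left(L,C \right)} = \left(C C + 2\right) + 8 = \left(C^{2} + 2\right) + 8 = \left(2 + C^{2}\right) + 8 = 10 + C^{2}$)
$9 d{\left(-3 - w{\left(4 \right)},J{\left(-4 \right)} \right)} \left(-38\right) = 9 \left(10 + \left(\left(-3\right) \left(-4\right)\right)^{2}\right) \left(-38\right) = 9 \left(10 + 12^{2}\right) \left(-38\right) = 9 \left(10 + 144\right) \left(-38\right) = 9 \cdot 154 \left(-38\right) = 1386 \left(-38\right) = -52668$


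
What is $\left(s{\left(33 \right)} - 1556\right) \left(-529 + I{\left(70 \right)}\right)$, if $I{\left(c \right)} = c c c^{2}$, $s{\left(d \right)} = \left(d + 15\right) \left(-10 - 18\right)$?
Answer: $-69627465900$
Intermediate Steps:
$s{\left(d \right)} = -420 - 28 d$ ($s{\left(d \right)} = \left(15 + d\right) \left(-28\right) = -420 - 28 d$)
$I{\left(c \right)} = c^{4}$ ($I{\left(c \right)} = c^{2} c^{2} = c^{4}$)
$\left(s{\left(33 \right)} - 1556\right) \left(-529 + I{\left(70 \right)}\right) = \left(\left(-420 - 924\right) - 1556\right) \left(-529 + 70^{4}\right) = \left(\left(-420 - 924\right) - 1556\right) \left(-529 + 24010000\right) = \left(-1344 - 1556\right) 24009471 = \left(-2900\right) 24009471 = -69627465900$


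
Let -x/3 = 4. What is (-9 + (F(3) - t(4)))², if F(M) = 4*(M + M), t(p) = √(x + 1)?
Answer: (15 - I*√11)² ≈ 214.0 - 99.499*I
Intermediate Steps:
x = -12 (x = -3*4 = -12)
t(p) = I*√11 (t(p) = √(-12 + 1) = √(-11) = I*√11)
F(M) = 8*M (F(M) = 4*(2*M) = 8*M)
(-9 + (F(3) - t(4)))² = (-9 + (8*3 - I*√11))² = (-9 + (24 - I*√11))² = (15 - I*√11)²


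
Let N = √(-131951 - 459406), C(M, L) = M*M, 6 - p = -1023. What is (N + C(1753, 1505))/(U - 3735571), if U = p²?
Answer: -3073009/2676730 - I*√591357/2676730 ≈ -1.148 - 0.00028729*I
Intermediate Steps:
p = 1029 (p = 6 - 1*(-1023) = 6 + 1023 = 1029)
U = 1058841 (U = 1029² = 1058841)
C(M, L) = M²
N = I*√591357 (N = √(-591357) = I*√591357 ≈ 769.0*I)
(N + C(1753, 1505))/(U - 3735571) = (I*√591357 + 1753²)/(1058841 - 3735571) = (I*√591357 + 3073009)/(-2676730) = (3073009 + I*√591357)*(-1/2676730) = -3073009/2676730 - I*√591357/2676730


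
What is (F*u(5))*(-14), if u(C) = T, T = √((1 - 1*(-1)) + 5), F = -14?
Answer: 196*√7 ≈ 518.57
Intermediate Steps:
T = √7 (T = √((1 + 1) + 5) = √(2 + 5) = √7 ≈ 2.6458)
u(C) = √7
(F*u(5))*(-14) = -14*√7*(-14) = 196*√7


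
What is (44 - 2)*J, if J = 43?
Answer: 1806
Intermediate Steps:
(44 - 2)*J = (44 - 2)*43 = 42*43 = 1806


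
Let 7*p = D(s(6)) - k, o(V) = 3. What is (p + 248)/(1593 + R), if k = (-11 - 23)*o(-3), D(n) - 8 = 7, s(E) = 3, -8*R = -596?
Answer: 3706/23345 ≈ 0.15875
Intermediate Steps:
R = 149/2 (R = -⅛*(-596) = 149/2 ≈ 74.500)
D(n) = 15 (D(n) = 8 + 7 = 15)
k = -102 (k = (-11 - 23)*3 = -34*3 = -102)
p = 117/7 (p = (15 - 1*(-102))/7 = (15 + 102)/7 = (⅐)*117 = 117/7 ≈ 16.714)
(p + 248)/(1593 + R) = (117/7 + 248)/(1593 + 149/2) = 1853/(7*(3335/2)) = (1853/7)*(2/3335) = 3706/23345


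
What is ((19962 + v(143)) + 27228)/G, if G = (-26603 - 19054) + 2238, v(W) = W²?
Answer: -67639/43419 ≈ -1.5578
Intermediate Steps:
G = -43419 (G = -45657 + 2238 = -43419)
((19962 + v(143)) + 27228)/G = ((19962 + 143²) + 27228)/(-43419) = ((19962 + 20449) + 27228)*(-1/43419) = (40411 + 27228)*(-1/43419) = 67639*(-1/43419) = -67639/43419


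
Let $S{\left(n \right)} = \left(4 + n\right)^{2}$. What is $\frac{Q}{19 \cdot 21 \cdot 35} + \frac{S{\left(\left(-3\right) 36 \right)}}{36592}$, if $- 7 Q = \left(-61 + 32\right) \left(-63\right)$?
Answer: $\frac{2947811}{10645985} \approx 0.27689$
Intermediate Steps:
$Q = -261$ ($Q = - \frac{\left(-61 + 32\right) \left(-63\right)}{7} = - \frac{\left(-29\right) \left(-63\right)}{7} = \left(- \frac{1}{7}\right) 1827 = -261$)
$\frac{Q}{19 \cdot 21 \cdot 35} + \frac{S{\left(\left(-3\right) 36 \right)}}{36592} = - \frac{261}{19 \cdot 21 \cdot 35} + \frac{\left(4 - 108\right)^{2}}{36592} = - \frac{261}{399 \cdot 35} + \left(4 - 108\right)^{2} \cdot \frac{1}{36592} = - \frac{261}{13965} + \left(-104\right)^{2} \cdot \frac{1}{36592} = \left(-261\right) \frac{1}{13965} + 10816 \cdot \frac{1}{36592} = - \frac{87}{4655} + \frac{676}{2287} = \frac{2947811}{10645985}$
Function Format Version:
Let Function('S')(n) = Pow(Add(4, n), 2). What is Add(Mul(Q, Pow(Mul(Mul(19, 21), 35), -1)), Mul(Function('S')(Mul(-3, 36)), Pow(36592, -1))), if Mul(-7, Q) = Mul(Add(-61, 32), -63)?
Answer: Rational(2947811, 10645985) ≈ 0.27689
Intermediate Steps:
Q = -261 (Q = Mul(Rational(-1, 7), Mul(Add(-61, 32), -63)) = Mul(Rational(-1, 7), Mul(-29, -63)) = Mul(Rational(-1, 7), 1827) = -261)
Add(Mul(Q, Pow(Mul(Mul(19, 21), 35), -1)), Mul(Function('S')(Mul(-3, 36)), Pow(36592, -1))) = Add(Mul(-261, Pow(Mul(Mul(19, 21), 35), -1)), Mul(Pow(Add(4, Mul(-3, 36)), 2), Pow(36592, -1))) = Add(Mul(-261, Pow(Mul(399, 35), -1)), Mul(Pow(Add(4, -108), 2), Rational(1, 36592))) = Add(Mul(-261, Pow(13965, -1)), Mul(Pow(-104, 2), Rational(1, 36592))) = Add(Mul(-261, Rational(1, 13965)), Mul(10816, Rational(1, 36592))) = Add(Rational(-87, 4655), Rational(676, 2287)) = Rational(2947811, 10645985)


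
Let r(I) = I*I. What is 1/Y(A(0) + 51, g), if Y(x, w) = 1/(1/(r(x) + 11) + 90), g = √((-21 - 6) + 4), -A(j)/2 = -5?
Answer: 335881/3732 ≈ 90.000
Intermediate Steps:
A(j) = 10 (A(j) = -2*(-5) = 10)
r(I) = I²
g = I*√23 (g = √(-27 + 4) = √(-23) = I*√23 ≈ 4.7958*I)
Y(x, w) = 1/(90 + 1/(11 + x²)) (Y(x, w) = 1/(1/(x² + 11) + 90) = 1/(1/(11 + x²) + 90) = 1/(90 + 1/(11 + x²)))
1/Y(A(0) + 51, g) = 1/((11 + (10 + 51)²)/(991 + 90*(10 + 51)²)) = 1/((11 + 61²)/(991 + 90*61²)) = 1/((11 + 3721)/(991 + 90*3721)) = 1/(3732/(991 + 334890)) = 1/(3732/335881) = 335881/3732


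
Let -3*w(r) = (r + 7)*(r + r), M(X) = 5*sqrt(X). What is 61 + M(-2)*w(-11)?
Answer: 61 - 440*I*sqrt(2)/3 ≈ 61.0 - 207.42*I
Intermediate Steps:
w(r) = -2*r*(7 + r)/3 (w(r) = -(r + 7)*(r + r)/3 = -(7 + r)*2*r/3 = -2*r*(7 + r)/3)
61 + M(-2)*w(-11) = 61 + (5*sqrt(-2))*(-2/3*(-11)*(7 - 11)) = 61 + (5*(I*sqrt(2)))*(-2/3*(-11)*(-4)) = 61 + (5*I*sqrt(2))*(-88/3) = 61 - 440*I*sqrt(2)/3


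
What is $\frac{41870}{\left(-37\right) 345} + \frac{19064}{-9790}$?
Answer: $- \frac{65325926}{12496935} \approx -5.2274$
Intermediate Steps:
$\frac{41870}{\left(-37\right) 345} + \frac{19064}{-9790} = \frac{41870}{-12765} + 19064 \left(- \frac{1}{9790}\right) = 41870 \left(- \frac{1}{12765}\right) - \frac{9532}{4895} = - \frac{8374}{2553} - \frac{9532}{4895} = - \frac{65325926}{12496935}$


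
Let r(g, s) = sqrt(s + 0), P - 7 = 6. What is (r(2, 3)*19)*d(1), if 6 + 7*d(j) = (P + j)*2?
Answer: 418*sqrt(3)/7 ≈ 103.43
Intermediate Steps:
P = 13 (P = 7 + 6 = 13)
r(g, s) = sqrt(s)
d(j) = 20/7 + 2*j/7 (d(j) = -6/7 + ((13 + j)*2)/7 = -6/7 + (26 + 2*j)/7 = -6/7 + (26/7 + 2*j/7) = 20/7 + 2*j/7)
(r(2, 3)*19)*d(1) = (sqrt(3)*19)*(20/7 + (2/7)*1) = (19*sqrt(3))*(20/7 + 2/7) = (19*sqrt(3))*(22/7) = 418*sqrt(3)/7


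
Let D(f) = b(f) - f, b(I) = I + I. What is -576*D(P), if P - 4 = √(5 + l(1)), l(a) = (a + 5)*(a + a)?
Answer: -2304 - 576*√17 ≈ -4678.9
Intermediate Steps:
b(I) = 2*I
l(a) = 2*a*(5 + a) (l(a) = (5 + a)*(2*a) = 2*a*(5 + a))
P = 4 + √17 (P = 4 + √(5 + 2*1*(5 + 1)) = 4 + √(5 + 2*1*6) = 4 + √(5 + 12) = 4 + √17 ≈ 8.1231)
D(f) = f (D(f) = 2*f - f = f)
-576*D(P) = -576*(4 + √17) = -2304 - 576*√17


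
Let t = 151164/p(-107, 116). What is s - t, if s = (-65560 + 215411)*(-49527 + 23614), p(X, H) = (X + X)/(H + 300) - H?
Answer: -94106629576193/24235 ≈ -3.8831e+9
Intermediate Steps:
p(X, H) = -H + 2*X/(300 + H) (p(X, H) = (2*X)/(300 + H) - H = 2*X/(300 + H) - H = -H + 2*X/(300 + H))
s = -3883088963 (s = 149851*(-25913) = -3883088963)
t = -31442112/24235 (t = 151164/(((-1*116² - 300*116 + 2*(-107))/(300 + 116))) = 151164/(((-1*13456 - 34800 - 214)/416)) = 151164/(((-13456 - 34800 - 214)/416)) = 151164/(((1/416)*(-48470))) = 151164/(-24235/208) = 151164*(-208/24235) = -31442112/24235 ≈ -1297.4)
s - t = -3883088963 - 1*(-31442112/24235) = -3883088963 + 31442112/24235 = -94106629576193/24235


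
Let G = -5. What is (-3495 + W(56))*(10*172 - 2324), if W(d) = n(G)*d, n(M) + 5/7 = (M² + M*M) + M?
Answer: 613060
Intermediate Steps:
n(M) = -5/7 + M + 2*M² (n(M) = -5/7 + ((M² + M*M) + M) = -5/7 + ((M² + M²) + M) = -5/7 + (2*M² + M) = -5/7 + (M + 2*M²) = -5/7 + M + 2*M²)
W(d) = 310*d/7 (W(d) = (-5/7 - 5 + 2*(-5)²)*d = (-5/7 - 5 + 2*25)*d = (-5/7 - 5 + 50)*d = 310*d/7)
(-3495 + W(56))*(10*172 - 2324) = (-3495 + (310/7)*56)*(10*172 - 2324) = (-3495 + 2480)*(1720 - 2324) = -1015*(-604) = 613060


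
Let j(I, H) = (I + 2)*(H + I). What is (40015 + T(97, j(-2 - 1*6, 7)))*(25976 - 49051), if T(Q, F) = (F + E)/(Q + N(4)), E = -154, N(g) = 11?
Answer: -24929491600/27 ≈ -9.2331e+8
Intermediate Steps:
j(I, H) = (2 + I)*(H + I)
T(Q, F) = (-154 + F)/(11 + Q) (T(Q, F) = (F - 154)/(Q + 11) = (-154 + F)/(11 + Q))
(40015 + T(97, j(-2 - 1*6, 7)))*(25976 - 49051) = (40015 + (-154 + ((-2 - 1*6)² + 2*7 + 2*(-2 - 1*6) + 7*(-2 - 1*6)))/(11 + 97))*(25976 - 49051) = (40015 + (-154 + ((-2 - 6)² + 14 + 2*(-2 - 6) + 7*(-2 - 6)))/108)*(-23075) = (40015 + (-154 + ((-8)² + 14 + 2*(-8) + 7*(-8)))/108)*(-23075) = (40015 + (-154 + (64 + 14 - 16 - 56))/108)*(-23075) = (40015 + (-154 + 6)/108)*(-23075) = (40015 + (1/108)*(-148))*(-23075) = (40015 - 37/27)*(-23075) = (1080368/27)*(-23075) = -24929491600/27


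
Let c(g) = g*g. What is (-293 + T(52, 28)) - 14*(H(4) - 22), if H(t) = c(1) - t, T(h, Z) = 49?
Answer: 106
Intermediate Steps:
c(g) = g²
H(t) = 1 - t (H(t) = 1² - t = 1 - t)
(-293 + T(52, 28)) - 14*(H(4) - 22) = (-293 + 49) - 14*((1 - 1*4) - 22) = -244 - 14*((1 - 4) - 22) = -244 - 14*(-3 - 22) = -244 - 14*(-25) = -244 + 350 = 106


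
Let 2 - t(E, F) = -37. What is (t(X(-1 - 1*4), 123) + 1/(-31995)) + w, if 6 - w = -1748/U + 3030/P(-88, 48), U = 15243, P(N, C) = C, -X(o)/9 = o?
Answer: -23423057563/1300532760 ≈ -18.010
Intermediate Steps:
X(o) = -9*o
t(E, F) = 39 (t(E, F) = 2 - 1*(-37) = 2 + 37 = 39)
w = -6952067/121944 (w = 6 - (-1748/15243 + 3030/48) = 6 - (-1748*1/15243 + 3030*(1/48)) = 6 - (-1748/15243 + 505/8) = 6 - 1*7683731/121944 = 6 - 7683731/121944 = -6952067/121944 ≈ -57.010)
(t(X(-1 - 1*4), 123) + 1/(-31995)) + w = (39 + 1/(-31995)) - 6952067/121944 = (39 - 1/31995) - 6952067/121944 = 1247804/31995 - 6952067/121944 = -23423057563/1300532760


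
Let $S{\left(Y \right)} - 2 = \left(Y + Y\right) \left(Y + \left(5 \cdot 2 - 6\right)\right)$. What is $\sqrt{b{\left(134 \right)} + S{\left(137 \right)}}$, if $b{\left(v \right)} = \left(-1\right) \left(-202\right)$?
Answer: $\sqrt{38838} \approx 197.07$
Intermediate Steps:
$b{\left(v \right)} = 202$
$S{\left(Y \right)} = 2 + 2 Y \left(4 + Y\right)$ ($S{\left(Y \right)} = 2 + \left(Y + Y\right) \left(Y + \left(5 \cdot 2 - 6\right)\right) = 2 + 2 Y \left(Y + \left(10 - 6\right)\right) = 2 + 2 Y \left(Y + 4\right) = 2 + 2 Y \left(4 + Y\right)$)
$\sqrt{b{\left(134 \right)} + S{\left(137 \right)}} = \sqrt{202 + \left(2 + 2 \cdot 137^{2} + 8 \cdot 137\right)} = \sqrt{202 + \left(2 + 2 \cdot 18769 + 1096\right)} = \sqrt{202 + \left(2 + 37538 + 1096\right)} = \sqrt{202 + 38636} = \sqrt{38838}$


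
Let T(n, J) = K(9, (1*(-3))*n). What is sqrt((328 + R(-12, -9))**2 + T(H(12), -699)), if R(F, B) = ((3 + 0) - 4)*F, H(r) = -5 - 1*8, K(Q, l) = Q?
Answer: sqrt(115609) ≈ 340.01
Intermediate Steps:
H(r) = -13 (H(r) = -5 - 8 = -13)
T(n, J) = 9
R(F, B) = -F (R(F, B) = (3 - 4)*F = -F)
sqrt((328 + R(-12, -9))**2 + T(H(12), -699)) = sqrt((328 - 1*(-12))**2 + 9) = sqrt((328 + 12)**2 + 9) = sqrt(340**2 + 9) = sqrt(115600 + 9) = sqrt(115609)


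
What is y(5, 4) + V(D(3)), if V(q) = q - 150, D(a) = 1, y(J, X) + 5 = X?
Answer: -150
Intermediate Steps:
y(J, X) = -5 + X
V(q) = -150 + q
y(5, 4) + V(D(3)) = (-5 + 4) + (-150 + 1) = -1 - 149 = -150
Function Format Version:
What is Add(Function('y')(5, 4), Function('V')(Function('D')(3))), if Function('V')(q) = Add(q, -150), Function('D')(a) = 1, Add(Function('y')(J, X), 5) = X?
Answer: -150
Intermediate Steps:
Function('y')(J, X) = Add(-5, X)
Function('V')(q) = Add(-150, q)
Add(Function('y')(5, 4), Function('V')(Function('D')(3))) = Add(Add(-5, 4), Add(-150, 1)) = Add(-1, -149) = -150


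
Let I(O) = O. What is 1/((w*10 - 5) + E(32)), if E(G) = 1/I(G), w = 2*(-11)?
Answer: -32/7199 ≈ -0.0044451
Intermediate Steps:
w = -22
E(G) = 1/G
1/((w*10 - 5) + E(32)) = 1/((-22*10 - 5) + 1/32) = 1/((-220 - 5) + 1/32) = 1/(-225 + 1/32) = 1/(-7199/32) = -32/7199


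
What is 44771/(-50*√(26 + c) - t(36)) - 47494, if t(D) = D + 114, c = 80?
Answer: -230211587/4850 - 44771*√106/4850 ≈ -47561.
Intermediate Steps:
t(D) = 114 + D
44771/(-50*√(26 + c) - t(36)) - 47494 = 44771/(-50*√(26 + 80) - (114 + 36)) - 47494 = 44771/(-50*√106 - 1*150) - 47494 = 44771/(-50*√106 - 150) - 47494 = 44771/(-150 - 50*√106) - 47494 = -47494 + 44771/(-150 - 50*√106)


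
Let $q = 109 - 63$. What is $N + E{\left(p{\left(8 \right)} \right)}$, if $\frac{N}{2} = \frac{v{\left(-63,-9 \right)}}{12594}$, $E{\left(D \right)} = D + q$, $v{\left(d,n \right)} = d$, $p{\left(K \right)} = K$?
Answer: $\frac{113325}{2099} \approx 53.99$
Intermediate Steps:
$q = 46$
$E{\left(D \right)} = 46 + D$ ($E{\left(D \right)} = D + 46 = 46 + D$)
$N = - \frac{21}{2099}$ ($N = 2 \left(- \frac{63}{12594}\right) = 2 \left(\left(-63\right) \frac{1}{12594}\right) = 2 \left(- \frac{21}{4198}\right) = - \frac{21}{2099} \approx -0.010005$)
$N + E{\left(p{\left(8 \right)} \right)} = - \frac{21}{2099} + \left(46 + 8\right) = - \frac{21}{2099} + 54 = \frac{113325}{2099}$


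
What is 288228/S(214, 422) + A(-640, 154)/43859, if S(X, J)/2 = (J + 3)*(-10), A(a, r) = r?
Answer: -3160020713/93200375 ≈ -33.906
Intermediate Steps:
S(X, J) = -60 - 20*J (S(X, J) = 2*((J + 3)*(-10)) = 2*((3 + J)*(-10)) = 2*(-30 - 10*J) = -60 - 20*J)
288228/S(214, 422) + A(-640, 154)/43859 = 288228/(-60 - 20*422) + 154/43859 = 288228/(-60 - 8440) + 154*(1/43859) = 288228/(-8500) + 154/43859 = 288228*(-1/8500) + 154/43859 = -72057/2125 + 154/43859 = -3160020713/93200375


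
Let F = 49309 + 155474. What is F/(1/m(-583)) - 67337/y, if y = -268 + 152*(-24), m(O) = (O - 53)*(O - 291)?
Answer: 445764144324329/3916 ≈ 1.1383e+11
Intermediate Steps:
m(O) = (-291 + O)*(-53 + O) (m(O) = (-53 + O)*(-291 + O) = (-291 + O)*(-53 + O))
F = 204783
y = -3916 (y = -268 - 3648 = -3916)
F/(1/m(-583)) - 67337/y = 204783/(1/(15423 + (-583)² - 344*(-583))) - 67337/(-3916) = 204783/(1/(15423 + 339889 + 200552)) - 67337*(-1/3916) = 204783/(1/555864) + 67337/3916 = 204783*555864 + 67337/3916 = 113831497512 + 67337/3916 = 445764144324329/3916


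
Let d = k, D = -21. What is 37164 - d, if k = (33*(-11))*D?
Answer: 29541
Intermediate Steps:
k = 7623 (k = (33*(-11))*(-21) = -363*(-21) = 7623)
d = 7623
37164 - d = 37164 - 1*7623 = 37164 - 7623 = 29541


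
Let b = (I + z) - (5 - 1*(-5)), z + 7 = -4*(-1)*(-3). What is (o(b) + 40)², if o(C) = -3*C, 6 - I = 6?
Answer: 16129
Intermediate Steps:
z = -19 (z = -7 - 4*(-1)*(-3) = -7 + 4*(-3) = -7 - 12 = -19)
I = 0 (I = 6 - 1*6 = 6 - 6 = 0)
b = -29 (b = (0 - 19) - (5 - 1*(-5)) = -19 - (5 + 5) = -19 - 1*10 = -19 - 10 = -29)
(o(b) + 40)² = (-3*(-29) + 40)² = (87 + 40)² = 127² = 16129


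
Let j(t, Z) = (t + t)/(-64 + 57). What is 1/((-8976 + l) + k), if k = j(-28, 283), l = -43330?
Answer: -1/52298 ≈ -1.9121e-5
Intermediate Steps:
j(t, Z) = -2*t/7 (j(t, Z) = (2*t)/(-7) = (2*t)*(-⅐) = -2*t/7)
k = 8 (k = -2/7*(-28) = 8)
1/((-8976 + l) + k) = 1/((-8976 - 43330) + 8) = 1/(-52306 + 8) = 1/(-52298) = -1/52298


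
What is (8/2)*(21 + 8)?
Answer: 116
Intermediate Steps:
(8/2)*(21 + 8) = (8*(1/2))*29 = 4*29 = 116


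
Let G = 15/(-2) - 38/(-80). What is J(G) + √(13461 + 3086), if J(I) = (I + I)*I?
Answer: 78961/800 + √16547 ≈ 227.34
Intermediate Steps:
G = -281/40 (G = 15*(-½) - 38*(-1/80) = -15/2 + 19/40 = -281/40 ≈ -7.0250)
J(I) = 2*I² (J(I) = (2*I)*I = 2*I²)
J(G) + √(13461 + 3086) = 2*(-281/40)² + √(13461 + 3086) = 2*(78961/1600) + √16547 = 78961/800 + √16547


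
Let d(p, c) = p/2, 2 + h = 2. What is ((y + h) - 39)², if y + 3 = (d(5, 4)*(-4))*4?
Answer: 6724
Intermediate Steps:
h = 0 (h = -2 + 2 = 0)
d(p, c) = p/2
y = -43 (y = -3 + (((½)*5)*(-4))*4 = -3 + ((5/2)*(-4))*4 = -3 - 10*4 = -3 - 40 = -43)
((y + h) - 39)² = ((-43 + 0) - 39)² = (-43 - 39)² = (-82)² = 6724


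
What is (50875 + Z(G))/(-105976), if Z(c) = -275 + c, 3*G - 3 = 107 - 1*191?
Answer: -50573/105976 ≈ -0.47721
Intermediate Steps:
G = -27 (G = 1 + (107 - 1*191)/3 = 1 + (107 - 191)/3 = 1 + (⅓)*(-84) = 1 - 28 = -27)
(50875 + Z(G))/(-105976) = (50875 + (-275 - 27))/(-105976) = (50875 - 302)*(-1/105976) = 50573*(-1/105976) = -50573/105976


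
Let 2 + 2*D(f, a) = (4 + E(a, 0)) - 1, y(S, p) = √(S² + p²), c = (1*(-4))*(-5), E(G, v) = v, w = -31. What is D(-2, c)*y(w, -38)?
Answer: √2405/2 ≈ 24.520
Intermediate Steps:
c = 20 (c = -4*(-5) = 20)
D(f, a) = ½ (D(f, a) = -1 + ((4 + 0) - 1)/2 = -1 + (4 - 1)/2 = -1 + (½)*3 = -1 + 3/2 = ½)
D(-2, c)*y(w, -38) = √((-31)² + (-38)²)/2 = √(961 + 1444)/2 = √2405/2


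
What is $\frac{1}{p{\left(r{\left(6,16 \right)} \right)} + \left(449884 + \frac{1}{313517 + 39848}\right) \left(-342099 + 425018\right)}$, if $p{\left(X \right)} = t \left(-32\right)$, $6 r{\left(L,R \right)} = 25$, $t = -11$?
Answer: $\frac{353365}{13181903842214939} \approx 2.6807 \cdot 10^{-11}$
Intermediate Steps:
$r{\left(L,R \right)} = \frac{25}{6}$ ($r{\left(L,R \right)} = \frac{1}{6} \cdot 25 = \frac{25}{6}$)
$p{\left(X \right)} = 352$ ($p{\left(X \right)} = \left(-11\right) \left(-32\right) = 352$)
$\frac{1}{p{\left(r{\left(6,16 \right)} \right)} + \left(449884 + \frac{1}{313517 + 39848}\right) \left(-342099 + 425018\right)} = \frac{1}{352 + \left(449884 + \frac{1}{313517 + 39848}\right) \left(-342099 + 425018\right)} = \frac{1}{352 + \left(449884 + \frac{1}{353365}\right) 82919} = \frac{1}{352 + \frac{158973259661}{353365} \cdot 82919} = \frac{1}{352 + \frac{13181903717830459}{353365}} = \frac{1}{\frac{13181903842214939}{353365}} = \frac{353365}{13181903842214939}$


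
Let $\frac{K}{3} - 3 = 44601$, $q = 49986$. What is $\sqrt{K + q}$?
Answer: $3 \sqrt{20422} \approx 428.72$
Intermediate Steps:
$K = 133812$ ($K = 9 + 3 \cdot 44601 = 9 + 133803 = 133812$)
$\sqrt{K + q} = \sqrt{133812 + 49986} = \sqrt{183798} = 3 \sqrt{20422}$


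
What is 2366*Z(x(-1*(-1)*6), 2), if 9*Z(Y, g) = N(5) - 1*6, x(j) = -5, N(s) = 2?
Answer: -9464/9 ≈ -1051.6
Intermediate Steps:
Z(Y, g) = -4/9 (Z(Y, g) = (2 - 1*6)/9 = (2 - 6)/9 = (⅑)*(-4) = -4/9)
2366*Z(x(-1*(-1)*6), 2) = 2366*(-4/9) = -9464/9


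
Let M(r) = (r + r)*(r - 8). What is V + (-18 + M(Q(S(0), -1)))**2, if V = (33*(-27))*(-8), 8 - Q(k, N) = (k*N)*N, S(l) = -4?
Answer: 13212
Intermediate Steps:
Q(k, N) = 8 - k*N**2 (Q(k, N) = 8 - k*N*N = 8 - N*k*N = 8 - k*N**2)
M(r) = 2*r*(-8 + r) (M(r) = (2*r)*(-8 + r) = 2*r*(-8 + r))
V = 7128 (V = -891*(-8) = 7128)
V + (-18 + M(Q(S(0), -1)))**2 = 7128 + (-18 + 2*(8 - 1*(-4)*(-1)**2)*(-8 + (8 - 1*(-4)*(-1)**2)))**2 = 7128 + (-18 + 2*(8 - 1*(-4)*1)*(-8 + (8 - 1*(-4)*1)))**2 = 7128 + (-18 + 2*(8 + 4)*(-8 + (8 + 4)))**2 = 7128 + (-18 + 2*12*(-8 + 12))**2 = 7128 + (-18 + 2*12*4)**2 = 7128 + (-18 + 96)**2 = 7128 + 78**2 = 7128 + 6084 = 13212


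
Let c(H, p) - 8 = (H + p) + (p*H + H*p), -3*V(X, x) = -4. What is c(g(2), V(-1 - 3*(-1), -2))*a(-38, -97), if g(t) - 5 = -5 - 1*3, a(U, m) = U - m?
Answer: -295/3 ≈ -98.333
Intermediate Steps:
g(t) = -3 (g(t) = 5 + (-5 - 1*3) = 5 + (-5 - 3) = 5 - 8 = -3)
V(X, x) = 4/3 (V(X, x) = -⅓*(-4) = 4/3)
c(H, p) = 8 + H + p + 2*H*p (c(H, p) = 8 + ((H + p) + (p*H + H*p)) = 8 + ((H + p) + (H*p + H*p)) = 8 + ((H + p) + 2*H*p) = 8 + (H + p + 2*H*p) = 8 + H + p + 2*H*p)
c(g(2), V(-1 - 3*(-1), -2))*a(-38, -97) = (8 - 3 + 4/3 + 2*(-3)*(4/3))*(-38 - 1*(-97)) = (8 - 3 + 4/3 - 8)*(-38 + 97) = -5/3*59 = -295/3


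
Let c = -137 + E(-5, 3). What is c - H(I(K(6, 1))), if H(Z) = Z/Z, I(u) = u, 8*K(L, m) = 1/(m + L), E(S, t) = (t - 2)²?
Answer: -137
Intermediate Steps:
E(S, t) = (-2 + t)²
K(L, m) = 1/(8*(L + m)) (K(L, m) = 1/(8*(m + L)) = 1/(8*(L + m)))
H(Z) = 1
c = -136 (c = -137 + (-2 + 3)² = -137 + 1² = -137 + 1 = -136)
c - H(I(K(6, 1))) = -136 - 1*1 = -136 - 1 = -137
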